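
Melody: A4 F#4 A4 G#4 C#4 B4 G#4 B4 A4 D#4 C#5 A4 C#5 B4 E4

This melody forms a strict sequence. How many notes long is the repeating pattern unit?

There are 15 notes; a 5-note unit gives 3 cells:
A4 F#4 A4 G#4 C#4 | B4 G#4 B4 A4 D#4 | C#5 A4 C#5 B4 E4
Each cell is the previous one up a 2nd — so the unit is 5 notes.

5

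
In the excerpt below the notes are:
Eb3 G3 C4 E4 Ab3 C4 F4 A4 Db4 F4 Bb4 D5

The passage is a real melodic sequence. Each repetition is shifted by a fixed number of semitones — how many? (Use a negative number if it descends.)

5

With a 4-note motive the entries are Eb3, Ab3, Db4, each up a 4th from the previous.
Eb3 to Ab3 spans +5 semitones.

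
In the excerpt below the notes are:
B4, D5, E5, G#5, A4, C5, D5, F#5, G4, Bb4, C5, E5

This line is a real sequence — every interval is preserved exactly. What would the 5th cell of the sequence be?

Eb4 Gb4 Ab4 C5

Unit = 4 notes; the statements start on B4, A4, G4, moving down a 2nd each time.
Extending down a 2nd: F4 → Eb4.
So cell 5 is Eb4 Gb4 Ab4 C5.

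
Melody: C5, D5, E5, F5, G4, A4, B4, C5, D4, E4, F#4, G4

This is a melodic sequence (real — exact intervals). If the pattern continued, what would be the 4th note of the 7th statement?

With 4-note cells, note 4 of each statement runs F5, C5, G4.
Carrying that down a 4th forward: D4 → A3 → E3 → B2.

B2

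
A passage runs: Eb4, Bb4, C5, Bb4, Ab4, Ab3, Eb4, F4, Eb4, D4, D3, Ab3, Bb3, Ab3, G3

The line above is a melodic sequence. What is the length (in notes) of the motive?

15 notes total. Splitting into 3 groups of 5:
Eb4 Bb4 C5 Bb4 Ab4 | Ab3 Eb4 F4 Eb4 D4 | D3 Ab3 Bb3 Ab3 G3
Each cell is the previous one down a 5th — so the unit is 5 notes.

5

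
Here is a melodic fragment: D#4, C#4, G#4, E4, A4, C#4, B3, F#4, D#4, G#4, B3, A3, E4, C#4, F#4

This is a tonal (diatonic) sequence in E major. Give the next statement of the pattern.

A3 G#3 D#4 B3 E4

With a 5-note motive the entries are D#4, C#4, B3, each down a 2nd from the previous.
Statement 4 starts on A3 and keeps the same diatonic contour: A3 G#3 D#4 B3 E4.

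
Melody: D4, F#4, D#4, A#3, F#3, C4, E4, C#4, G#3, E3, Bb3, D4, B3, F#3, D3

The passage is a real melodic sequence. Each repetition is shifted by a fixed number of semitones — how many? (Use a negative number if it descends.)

Unit = 5 notes; the statements start on D4, C4, Bb3, moving down a 2nd each time.
D4→C4 is 60 − 62 = -2 semitones.

-2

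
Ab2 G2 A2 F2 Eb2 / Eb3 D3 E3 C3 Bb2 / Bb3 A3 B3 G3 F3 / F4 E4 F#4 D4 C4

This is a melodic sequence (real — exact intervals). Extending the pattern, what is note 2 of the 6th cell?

F#5

With 5-note cells, note 2 of each statement runs G2, D3, A3, E4.
Carrying that up a 5th forward: B4 → F#5.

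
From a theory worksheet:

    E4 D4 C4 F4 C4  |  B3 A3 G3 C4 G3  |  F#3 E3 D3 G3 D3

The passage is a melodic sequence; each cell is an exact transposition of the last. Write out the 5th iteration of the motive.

With a 5-note motive the entries are E4, B3, F#3, each down a 4th from the previous.
Extending down a 4th: C#3 → G#2.
From G#2 the exact shape gives G#2 F#2 E2 A2 E2.

G#2 F#2 E2 A2 E2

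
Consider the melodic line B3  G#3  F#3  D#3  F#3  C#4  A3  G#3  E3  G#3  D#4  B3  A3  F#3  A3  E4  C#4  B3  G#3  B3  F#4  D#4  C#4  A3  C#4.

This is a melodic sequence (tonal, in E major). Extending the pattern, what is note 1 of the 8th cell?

B4

The unit is 5 notes. Position-1 pitches of the 5 shown cells: B3, C#4, D#4, E4, F#4.
Carrying that up a 2nd forward: G#4 → A4 → B4.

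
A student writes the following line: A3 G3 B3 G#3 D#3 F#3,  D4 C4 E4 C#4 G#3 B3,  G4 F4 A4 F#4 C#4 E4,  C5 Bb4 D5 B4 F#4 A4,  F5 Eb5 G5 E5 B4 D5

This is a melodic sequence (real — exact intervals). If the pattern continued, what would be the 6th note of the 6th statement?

Grouping in 6s, the 6th note of each cell is F#3, B3, E4, A4, D5.
One more up a 4th gives G5.

G5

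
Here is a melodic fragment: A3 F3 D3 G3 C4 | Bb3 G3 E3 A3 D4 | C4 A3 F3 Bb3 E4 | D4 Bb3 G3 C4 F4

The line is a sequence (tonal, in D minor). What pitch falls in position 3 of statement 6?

Bb3

The unit is 5 notes. Position-3 pitches of the 4 shown cells: D3, E3, F3, G3.
Each moves up a 2nd. Continuing: A3 → Bb3.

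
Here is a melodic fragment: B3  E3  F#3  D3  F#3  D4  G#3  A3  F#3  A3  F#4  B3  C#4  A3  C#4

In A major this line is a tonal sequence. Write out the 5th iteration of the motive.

C#5 F#4 G#4 E4 G#4

Taking 5-note groups, the heads are B3, D4, F#4: the pattern moves up a 3rd.
Carrying on: A4 → C#5.
From C#5 the diatonic shape gives C#5 F#4 G#4 E4 G#4.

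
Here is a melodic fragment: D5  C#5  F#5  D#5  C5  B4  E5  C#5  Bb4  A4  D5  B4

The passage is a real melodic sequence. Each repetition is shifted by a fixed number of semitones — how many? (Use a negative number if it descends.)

-2

Taking 4-note groups, the heads are D5, C5, Bb4: the pattern moves down a 2nd.
D5 to C5 spans -2 semitones.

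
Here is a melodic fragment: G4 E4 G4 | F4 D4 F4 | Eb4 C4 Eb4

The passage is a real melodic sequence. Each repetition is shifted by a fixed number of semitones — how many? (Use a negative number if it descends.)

-2

With a 3-note motive the entries are G4, F4, Eb4, each down a 2nd from the previous.
Counting half-steps from G4 to F4: -2.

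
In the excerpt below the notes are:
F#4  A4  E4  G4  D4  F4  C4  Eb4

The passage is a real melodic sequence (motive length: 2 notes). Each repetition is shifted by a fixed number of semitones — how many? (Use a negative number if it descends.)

With a 2-note motive the entries are F#4, E4, D4, C4, each down a 2nd from the previous.
Counting half-steps from F#4 to E4: -2.

-2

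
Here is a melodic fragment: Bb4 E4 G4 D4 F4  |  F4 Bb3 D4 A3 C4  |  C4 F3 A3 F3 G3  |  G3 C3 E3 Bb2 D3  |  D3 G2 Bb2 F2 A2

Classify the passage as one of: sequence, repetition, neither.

Note 4 of cell 3 is F3; if this were a sequence it would be E3. No unit length gives a consistent transposition pattern.

neither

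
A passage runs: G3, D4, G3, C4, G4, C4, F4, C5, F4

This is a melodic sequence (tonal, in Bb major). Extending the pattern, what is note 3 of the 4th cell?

Bb4

With 3-note cells, note 3 of each statement runs G3, C4, F4.
One more up a 4th gives Bb4.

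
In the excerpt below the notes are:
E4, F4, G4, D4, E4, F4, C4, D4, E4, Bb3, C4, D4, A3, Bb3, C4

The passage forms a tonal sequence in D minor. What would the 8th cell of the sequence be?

E3 F3 G3

The 3-note cells begin on E4, D4, C4, Bb3, A3 — each down a 2nd from the last.
Carrying on: G3 → F3 → E3.
Statement 8 starts on E3 and keeps the same diatonic contour: E3 F3 G3.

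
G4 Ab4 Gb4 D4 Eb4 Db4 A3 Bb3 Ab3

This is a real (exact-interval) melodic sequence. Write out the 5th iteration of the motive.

Taking 3-note groups, the heads are G4, D4, A3: the pattern moves down a 4th.
Continuing the starts: E3 → B2.
So cell 5 is B2 C3 Bb2.

B2 C3 Bb2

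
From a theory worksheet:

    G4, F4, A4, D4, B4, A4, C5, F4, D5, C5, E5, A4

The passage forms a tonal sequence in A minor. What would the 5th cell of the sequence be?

A5 G5 B5 E5

The 4-note cells begin on G4, B4, D5 — each up a 3rd from the last.
Continuing the starts: F5 → A5.
So cell 5 is A5 G5 B5 E5.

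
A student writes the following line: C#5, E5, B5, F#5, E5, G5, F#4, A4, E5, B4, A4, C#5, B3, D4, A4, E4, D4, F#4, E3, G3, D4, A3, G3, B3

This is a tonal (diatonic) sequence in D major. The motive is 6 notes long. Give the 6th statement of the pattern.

D2 F#2 C#3 G2 F#2 A2

Taking 6-note groups, the heads are C#5, F#4, B3, E3: the pattern moves down a 5th.
Carrying on: A2 → D2.
From D2 the diatonic shape gives D2 F#2 C#3 G2 F#2 A2.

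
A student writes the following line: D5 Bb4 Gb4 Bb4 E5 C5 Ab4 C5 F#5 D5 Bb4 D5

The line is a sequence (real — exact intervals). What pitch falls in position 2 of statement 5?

The unit is 4 notes. Position-2 pitches of the 3 shown cells: Bb4, C5, D5.
Extending up a 2nd: E5 → F#5.

F#5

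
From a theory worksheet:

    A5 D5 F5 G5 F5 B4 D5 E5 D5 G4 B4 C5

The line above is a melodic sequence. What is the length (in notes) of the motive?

12 notes total. Splitting into 3 groups of 4:
A5 D5 F5 G5 | F5 B4 D5 E5 | D5 G4 B4 C5
Each cell is the previous one down a 3rd — so the unit is 4 notes.

4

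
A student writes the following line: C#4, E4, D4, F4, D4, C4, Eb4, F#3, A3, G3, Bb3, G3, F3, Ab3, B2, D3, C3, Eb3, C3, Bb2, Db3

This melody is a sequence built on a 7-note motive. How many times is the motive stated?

3

21 notes in groups of 7 gives 21/7 = 3 statements.
Starts: C#4, F#3, B2 — each down a 5th.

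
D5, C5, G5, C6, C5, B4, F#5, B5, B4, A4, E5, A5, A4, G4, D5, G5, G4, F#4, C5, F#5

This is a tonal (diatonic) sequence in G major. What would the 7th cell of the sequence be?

The 4-note cells begin on D5, C5, B4, A4, G4 — each down a 2nd from the last.
Extending down a 2nd: F#4 → E4.
From E4 the diatonic shape gives E4 D4 A4 D5.

E4 D4 A4 D5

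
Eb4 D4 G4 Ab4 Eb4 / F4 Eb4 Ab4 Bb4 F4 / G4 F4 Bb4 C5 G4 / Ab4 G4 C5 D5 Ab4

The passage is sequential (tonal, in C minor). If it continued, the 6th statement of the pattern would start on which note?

Taking 5-note groups, the heads are Eb4, F4, G4, Ab4: the pattern moves up a 2nd.
Extending the heads up a 2nd: Bb4 → C5.

C5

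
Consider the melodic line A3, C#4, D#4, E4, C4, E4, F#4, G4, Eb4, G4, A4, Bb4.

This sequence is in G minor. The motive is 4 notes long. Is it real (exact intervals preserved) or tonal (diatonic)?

Each cell has the same semitone pattern (4, 2, 1) — intervals are preserved exactly.
And C#4 lies outside G minor, so the sequence is real rather than tonal.

real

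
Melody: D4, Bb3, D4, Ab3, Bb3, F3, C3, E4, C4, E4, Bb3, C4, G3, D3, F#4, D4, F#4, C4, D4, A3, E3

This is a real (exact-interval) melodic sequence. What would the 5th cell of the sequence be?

Unit = 7 notes; the statements start on D4, E4, F#4, moving up a 2nd each time.
Continuing the starts: G#4 → A#4.
So cell 5 is A#4 F#4 A#4 E4 F#4 C#4 G#3.

A#4 F#4 A#4 E4 F#4 C#4 G#3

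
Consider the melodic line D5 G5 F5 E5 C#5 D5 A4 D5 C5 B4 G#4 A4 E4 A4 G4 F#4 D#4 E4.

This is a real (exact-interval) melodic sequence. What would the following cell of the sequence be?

Taking 6-note groups, the heads are D5, A4, E4: the pattern moves down a 4th.
Statement 4 starts on B3 and keeps the same exact contour: B3 E4 D4 C#4 A#3 B3.

B3 E4 D4 C#4 A#3 B3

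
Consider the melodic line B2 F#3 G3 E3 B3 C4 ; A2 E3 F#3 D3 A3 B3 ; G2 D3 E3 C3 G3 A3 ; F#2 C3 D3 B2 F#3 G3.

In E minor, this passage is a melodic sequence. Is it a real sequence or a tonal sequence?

Every note is diatonic to E minor.
Cell 1 has +1 semitones from note 2 to 3, but cell 2 has +2 — the interval quality changes while the contour stays the same, which is the hallmark of a tonal sequence.

tonal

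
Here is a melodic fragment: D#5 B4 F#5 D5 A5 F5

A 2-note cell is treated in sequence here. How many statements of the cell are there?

6 notes in groups of 2 gives 6/2 = 3 statements.
Starts: D#5, F#5, A5 — each up a 3rd.

3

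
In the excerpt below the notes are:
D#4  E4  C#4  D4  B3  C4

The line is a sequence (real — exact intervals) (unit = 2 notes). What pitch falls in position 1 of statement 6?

F3

With 2-note cells, note 1 of each statement runs D#4, C#4, B3.
Carrying that down a 2nd forward: A3 → G3 → F3.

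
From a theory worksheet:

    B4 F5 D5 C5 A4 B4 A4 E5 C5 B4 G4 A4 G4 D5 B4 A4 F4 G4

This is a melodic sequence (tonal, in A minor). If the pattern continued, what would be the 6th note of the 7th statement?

The unit is 6 notes. Position-6 pitches of the 3 shown cells: B4, A4, G4.
Carrying that down a 2nd forward: F4 → E4 → D4 → C4.

C4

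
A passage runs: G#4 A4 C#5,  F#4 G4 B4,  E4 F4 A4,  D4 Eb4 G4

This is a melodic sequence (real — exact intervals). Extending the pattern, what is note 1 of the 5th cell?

C4

The unit is 3 notes. Position-1 pitches of the 4 shown cells: G#4, F#4, E4, D4.
Each moves down a 2nd; the next is C4.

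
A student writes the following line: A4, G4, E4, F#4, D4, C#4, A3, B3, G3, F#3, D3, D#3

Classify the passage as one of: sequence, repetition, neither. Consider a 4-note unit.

neither

Note 4 of cell 3 is D#3; if this were a sequence it would be E3. No unit length gives a consistent transposition pattern.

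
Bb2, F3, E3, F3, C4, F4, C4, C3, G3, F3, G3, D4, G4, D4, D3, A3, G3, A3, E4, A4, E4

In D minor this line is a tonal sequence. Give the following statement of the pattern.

E3 Bb3 A3 Bb3 F4 Bb4 F4

With a 7-note motive the entries are Bb2, C3, D3, each up a 2nd from the previous.
So cell 4 is E3 Bb3 A3 Bb3 F4 Bb4 F4.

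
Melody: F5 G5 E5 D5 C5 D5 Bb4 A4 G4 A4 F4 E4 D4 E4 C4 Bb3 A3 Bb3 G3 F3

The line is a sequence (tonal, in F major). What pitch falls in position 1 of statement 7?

Grouping in 4s, the 1st note of each cell is F5, C5, G4, D4, A3.
Extending down a 4th: E3 → Bb2.

Bb2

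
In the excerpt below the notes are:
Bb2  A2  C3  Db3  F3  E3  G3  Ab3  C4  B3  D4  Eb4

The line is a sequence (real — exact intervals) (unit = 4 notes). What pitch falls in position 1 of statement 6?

A5

With 4-note cells, note 1 of each statement runs Bb2, F3, C4.
Each moves up a 5th. Continuing: G4 → D5 → A5.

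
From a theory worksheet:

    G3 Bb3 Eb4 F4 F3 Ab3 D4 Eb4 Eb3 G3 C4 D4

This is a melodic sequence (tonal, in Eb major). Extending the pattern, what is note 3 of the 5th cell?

With 4-note cells, note 3 of each statement runs Eb4, D4, C4.
Carrying that down a 2nd forward: Bb3 → Ab3.

Ab3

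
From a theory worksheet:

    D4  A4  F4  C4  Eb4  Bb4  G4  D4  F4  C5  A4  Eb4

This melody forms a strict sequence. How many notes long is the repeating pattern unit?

12 notes total. Splitting into 3 groups of 4:
D4 A4 F4 C4 | Eb4 Bb4 G4 D4 | F4 C5 A4 Eb4
Each cell is the previous one up a 2nd — so the unit is 4 notes.

4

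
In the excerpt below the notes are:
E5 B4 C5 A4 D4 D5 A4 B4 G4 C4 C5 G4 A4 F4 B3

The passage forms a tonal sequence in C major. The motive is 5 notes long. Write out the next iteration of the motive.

B4 F4 G4 E4 A3

Unit = 5 notes; the statements start on E5, D5, C5, moving down a 2nd each time.
So cell 4 is B4 F4 G4 E4 A3.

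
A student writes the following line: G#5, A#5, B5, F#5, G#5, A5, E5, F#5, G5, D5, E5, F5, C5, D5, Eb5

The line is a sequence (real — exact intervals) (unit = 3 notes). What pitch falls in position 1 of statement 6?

Grouping in 3s, the 1st note of each cell is G#5, F#5, E5, D5, C5.
From C5, down a 2nd gives Bb4.

Bb4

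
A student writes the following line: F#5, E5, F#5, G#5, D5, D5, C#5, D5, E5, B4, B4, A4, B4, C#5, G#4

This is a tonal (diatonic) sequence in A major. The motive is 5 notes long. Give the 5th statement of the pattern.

Unit = 5 notes; the statements start on F#5, D5, B4, moving down a 3rd each time.
Carrying on: G#4 → E4.
So cell 5 is E4 D4 E4 F#4 C#4.

E4 D4 E4 F#4 C#4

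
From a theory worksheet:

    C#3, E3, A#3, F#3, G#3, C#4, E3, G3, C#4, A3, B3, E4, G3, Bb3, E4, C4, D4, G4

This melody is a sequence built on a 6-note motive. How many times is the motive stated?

18 notes in groups of 6 gives 18/6 = 3 statements.
Starts: C#3, E3, G3 — each up a 3rd.

3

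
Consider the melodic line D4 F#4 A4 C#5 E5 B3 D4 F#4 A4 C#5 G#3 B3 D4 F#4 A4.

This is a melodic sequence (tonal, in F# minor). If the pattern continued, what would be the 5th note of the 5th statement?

With 5-note cells, note 5 of each statement runs E5, C#5, A4.
Extending down a 3rd: F#4 → D4.

D4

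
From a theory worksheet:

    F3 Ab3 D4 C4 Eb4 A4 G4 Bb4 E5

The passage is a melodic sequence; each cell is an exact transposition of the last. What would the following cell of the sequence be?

Unit = 3 notes; the statements start on F3, C4, G4, moving up a 5th each time.
So cell 4 is D5 F5 B5.

D5 F5 B5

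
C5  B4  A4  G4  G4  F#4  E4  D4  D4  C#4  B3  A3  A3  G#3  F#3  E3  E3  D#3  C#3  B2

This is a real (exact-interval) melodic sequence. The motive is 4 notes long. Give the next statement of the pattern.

B2 A#2 G#2 F#2

Unit = 4 notes; the statements start on C5, G4, D4, A3, E3, moving down a 4th each time.
So cell 6 is B2 A#2 G#2 F#2.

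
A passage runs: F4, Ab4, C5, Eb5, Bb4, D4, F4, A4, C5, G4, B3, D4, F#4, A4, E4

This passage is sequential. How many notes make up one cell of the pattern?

5

There are 15 notes; a 5-note unit gives 3 cells:
F4 Ab4 C5 Eb5 Bb4 | D4 F4 A4 C5 G4 | B3 D4 F#4 A4 E4
Each cell is the previous one down a 3rd — so the unit is 5 notes.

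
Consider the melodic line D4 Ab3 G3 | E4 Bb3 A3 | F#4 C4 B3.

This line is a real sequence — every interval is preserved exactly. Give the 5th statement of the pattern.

A#4 E4 D#4

With a 3-note motive the entries are D4, E4, F#4, each up a 2nd from the previous.
Continuing the starts: G#4 → A#4.
From A#4 the exact shape gives A#4 E4 D#4.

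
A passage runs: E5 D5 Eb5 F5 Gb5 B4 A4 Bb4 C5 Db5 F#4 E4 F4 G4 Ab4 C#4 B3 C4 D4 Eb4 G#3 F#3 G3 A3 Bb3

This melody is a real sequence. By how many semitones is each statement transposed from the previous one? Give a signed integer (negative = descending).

-5

With a 5-note motive the entries are E5, B4, F#4, C#4, G#3, each down a 4th from the previous.
E5 to B4 spans -5 semitones.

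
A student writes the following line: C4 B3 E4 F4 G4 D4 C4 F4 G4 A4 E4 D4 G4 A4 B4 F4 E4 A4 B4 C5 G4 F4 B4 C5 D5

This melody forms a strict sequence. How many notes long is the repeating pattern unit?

There are 25 notes; a 5-note unit gives 5 cells:
C4 B3 E4 F4 G4 | D4 C4 F4 G4 A4 | E4 D4 G4 A4 B4 | F4 E4 A4 B4 C5 | G4 F4 B4 C5 D5
Each cell is the previous one up a 2nd — so the unit is 5 notes.

5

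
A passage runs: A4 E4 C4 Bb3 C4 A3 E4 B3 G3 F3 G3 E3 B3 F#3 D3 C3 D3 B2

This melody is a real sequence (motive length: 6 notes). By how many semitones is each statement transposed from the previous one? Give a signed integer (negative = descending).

-5

With a 6-note motive the entries are A4, E4, B3, each down a 4th from the previous.
A4→E4 is 64 − 69 = -5 semitones.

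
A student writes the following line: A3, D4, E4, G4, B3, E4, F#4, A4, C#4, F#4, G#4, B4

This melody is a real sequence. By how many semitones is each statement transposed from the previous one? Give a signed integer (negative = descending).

2

The 4-note cells begin on A3, B3, C#4 — each up a 2nd from the last.
A3→B3 is 59 − 57 = 2 semitones.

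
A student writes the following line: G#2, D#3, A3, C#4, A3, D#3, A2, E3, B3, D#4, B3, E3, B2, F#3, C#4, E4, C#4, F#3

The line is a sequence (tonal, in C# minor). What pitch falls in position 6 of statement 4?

G#3

The unit is 6 notes. Position-6 pitches of the 3 shown cells: D#3, E3, F#3.
Each moves up a 2nd; the next is G#3.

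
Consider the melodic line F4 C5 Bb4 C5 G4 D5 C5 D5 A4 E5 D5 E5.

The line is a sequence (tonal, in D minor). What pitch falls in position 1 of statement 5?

Grouping in 4s, the 1st note of each cell is F4, G4, A4.
Extending up a 2nd: Bb4 → C5.

C5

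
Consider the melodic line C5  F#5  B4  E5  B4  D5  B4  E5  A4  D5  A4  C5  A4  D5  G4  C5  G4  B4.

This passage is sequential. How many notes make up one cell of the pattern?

6

There are 18 notes; a 6-note unit gives 3 cells:
C5 F#5 B4 E5 B4 D5 | B4 E5 A4 D5 A4 C5 | A4 D5 G4 C5 G4 B4
Every group is a transposition down a 2nd of the one before; no shorter unit works.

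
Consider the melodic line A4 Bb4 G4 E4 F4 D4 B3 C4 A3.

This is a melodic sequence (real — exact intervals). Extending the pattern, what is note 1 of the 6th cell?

Grouping in 3s, the 1st note of each cell is A4, E4, B3.
Each moves down a 4th. Continuing: F#3 → C#3 → G#2.

G#2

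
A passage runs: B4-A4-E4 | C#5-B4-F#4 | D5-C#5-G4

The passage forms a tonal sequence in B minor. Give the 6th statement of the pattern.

G5 F#5 C#5

With a 3-note motive the entries are B4, C#5, D5, each up a 2nd from the previous.
Carrying on: E5 → F#5 → G5.
From G5 the diatonic shape gives G5 F#5 C#5.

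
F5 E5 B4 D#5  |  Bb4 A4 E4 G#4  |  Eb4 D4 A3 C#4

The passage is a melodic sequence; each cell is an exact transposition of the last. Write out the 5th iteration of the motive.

Db3 C3 G2 B2

Unit = 4 notes; the statements start on F5, Bb4, Eb4, moving down a 5th each time.
Continuing the starts: Ab3 → Db3.
Statement 5 starts on Db3 and keeps the same exact contour: Db3 C3 G2 B2.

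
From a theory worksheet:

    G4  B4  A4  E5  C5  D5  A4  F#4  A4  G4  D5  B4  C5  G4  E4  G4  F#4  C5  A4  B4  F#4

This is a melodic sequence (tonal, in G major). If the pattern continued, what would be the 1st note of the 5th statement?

The unit is 7 notes. Position-1 pitches of the 3 shown cells: G4, F#4, E4.
Carrying that down a 2nd forward: D4 → C4.

C4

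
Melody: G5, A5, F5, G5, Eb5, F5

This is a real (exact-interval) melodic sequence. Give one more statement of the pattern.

Db5 Eb5

Unit = 2 notes; the statements start on G5, F5, Eb5, moving down a 2nd each time.
Statement 4 starts on Db5 and keeps the same exact contour: Db5 Eb5.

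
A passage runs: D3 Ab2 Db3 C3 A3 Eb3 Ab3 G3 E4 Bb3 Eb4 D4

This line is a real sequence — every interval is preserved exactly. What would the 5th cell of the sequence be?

The 4-note cells begin on D3, A3, E4 — each up a 5th from the last.
Extending up a 5th: B4 → F#5.
So cell 5 is F#5 C5 F5 E5.

F#5 C5 F5 E5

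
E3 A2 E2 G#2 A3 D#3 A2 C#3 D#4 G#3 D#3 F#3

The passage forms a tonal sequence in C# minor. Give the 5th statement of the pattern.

C#5 F#4 C#4 E4

Taking 4-note groups, the heads are E3, A3, D#4: the pattern moves up a 4th.
Continuing the starts: G#4 → C#5.
Statement 5 starts on C#5 and keeps the same diatonic contour: C#5 F#4 C#4 E4.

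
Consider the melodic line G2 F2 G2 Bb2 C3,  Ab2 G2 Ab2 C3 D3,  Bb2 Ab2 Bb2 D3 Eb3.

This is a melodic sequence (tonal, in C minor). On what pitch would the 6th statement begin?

Eb3

Taking 5-note groups, the heads are G2, Ab2, Bb2: the pattern moves up a 2nd.
Extending the heads up a 2nd: C3 → D3 → Eb3.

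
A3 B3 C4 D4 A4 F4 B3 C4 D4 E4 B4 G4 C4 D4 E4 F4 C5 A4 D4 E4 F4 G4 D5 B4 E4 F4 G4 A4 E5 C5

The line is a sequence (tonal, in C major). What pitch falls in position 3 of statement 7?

B4

With 6-note cells, note 3 of each statement runs C4, D4, E4, F4, G4.
Each moves up a 2nd. Continuing: A4 → B4.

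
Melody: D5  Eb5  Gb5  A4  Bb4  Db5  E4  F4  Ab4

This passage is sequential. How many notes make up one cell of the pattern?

There are 9 notes; a 3-note unit gives 3 cells:
D5 Eb5 Gb5 | A4 Bb4 Db5 | E4 F4 Ab4
That's a consistent down a 4th shift per cell, and no other grouping gives one.

3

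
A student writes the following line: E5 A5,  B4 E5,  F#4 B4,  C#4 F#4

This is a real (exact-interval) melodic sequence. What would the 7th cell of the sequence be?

A#2 D#3

With a 2-note motive the entries are E5, B4, F#4, C#4, each down a 4th from the previous.
Carrying on: G#3 → D#3 → A#2.
Statement 7 starts on A#2 and keeps the same exact contour: A#2 D#3.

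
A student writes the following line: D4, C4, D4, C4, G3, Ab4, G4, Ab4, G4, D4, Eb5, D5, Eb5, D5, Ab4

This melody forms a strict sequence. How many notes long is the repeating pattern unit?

Try groups of 5 (3 cells in 15 notes):
D4 C4 D4 C4 G3 | Ab4 G4 Ab4 G4 D4 | Eb5 D5 Eb5 D5 Ab4
Every group is a transposition up a 5th of the one before; no shorter unit works.

5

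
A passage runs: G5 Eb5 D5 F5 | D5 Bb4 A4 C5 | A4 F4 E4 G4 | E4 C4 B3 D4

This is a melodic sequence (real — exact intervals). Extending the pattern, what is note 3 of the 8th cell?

Grouping in 4s, the 3rd note of each cell is D5, A4, E4, B3.
Each moves down a 4th. Continuing: F#3 → C#3 → G#2 → D#2.

D#2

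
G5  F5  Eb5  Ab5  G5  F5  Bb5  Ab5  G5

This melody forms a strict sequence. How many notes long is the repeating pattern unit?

Try groups of 3 (3 cells in 9 notes):
G5 F5 Eb5 | Ab5 G5 F5 | Bb5 Ab5 G5
That's a consistent up a 2nd shift per cell, and no other grouping gives one.

3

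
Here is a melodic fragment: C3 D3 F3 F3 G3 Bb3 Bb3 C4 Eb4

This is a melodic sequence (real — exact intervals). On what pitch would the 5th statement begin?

Ab4

Unit = 3 notes; the statements start on C3, F3, Bb3, moving up a 4th each time.
Extending the heads up a 4th: Eb4 → Ab4.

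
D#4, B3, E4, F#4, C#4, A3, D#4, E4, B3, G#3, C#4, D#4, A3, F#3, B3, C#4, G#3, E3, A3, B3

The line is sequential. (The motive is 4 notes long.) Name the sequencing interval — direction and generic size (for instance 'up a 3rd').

down a 2nd

Unit = 4 notes; the statements start on D#4, C#4, B3, A3, G#3, moving down a 2nd each time.
D#4 to C#4 is down a 2nd.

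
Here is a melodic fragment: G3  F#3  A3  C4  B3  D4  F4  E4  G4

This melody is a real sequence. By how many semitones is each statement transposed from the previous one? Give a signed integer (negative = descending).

5

Unit = 3 notes; the statements start on G3, C4, F4, moving up a 4th each time.
G3 to C4 spans +5 semitones.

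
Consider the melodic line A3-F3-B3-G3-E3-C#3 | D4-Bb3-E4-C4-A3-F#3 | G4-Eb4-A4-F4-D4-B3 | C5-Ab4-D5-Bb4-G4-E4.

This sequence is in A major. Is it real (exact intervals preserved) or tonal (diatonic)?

real

Each cell has the same semitone pattern (-4, 6, -4, -3, -3) — intervals are preserved exactly.
And F3 lies outside A major, so the sequence is real rather than tonal.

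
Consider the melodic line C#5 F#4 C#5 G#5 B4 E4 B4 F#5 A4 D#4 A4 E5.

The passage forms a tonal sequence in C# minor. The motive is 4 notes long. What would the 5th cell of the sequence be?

The 4-note cells begin on C#5, B4, A4 — each down a 2nd from the last.
Continuing the starts: G#4 → F#4.
So cell 5 is F#4 B3 F#4 C#5.

F#4 B3 F#4 C#5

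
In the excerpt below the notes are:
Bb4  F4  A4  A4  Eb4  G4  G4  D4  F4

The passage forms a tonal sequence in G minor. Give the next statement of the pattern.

F4 C4 Eb4

Unit = 3 notes; the statements start on Bb4, A4, G4, moving down a 2nd each time.
From F4 the diatonic shape gives F4 C4 Eb4.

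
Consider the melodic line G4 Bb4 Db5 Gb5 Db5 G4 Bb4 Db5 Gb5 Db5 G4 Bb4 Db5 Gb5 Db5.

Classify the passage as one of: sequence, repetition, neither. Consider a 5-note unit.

repetition

Each 5-note cell is identical (G4 Bb4 Db5 Gb5 Db5), restated at the same pitch.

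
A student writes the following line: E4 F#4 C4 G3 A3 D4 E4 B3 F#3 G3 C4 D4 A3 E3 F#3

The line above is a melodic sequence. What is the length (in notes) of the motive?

5

15 notes total. Splitting into 3 groups of 5:
E4 F#4 C4 G3 A3 | D4 E4 B3 F#3 G3 | C4 D4 A3 E3 F#3
Every group is a transposition down a 2nd of the one before; no shorter unit works.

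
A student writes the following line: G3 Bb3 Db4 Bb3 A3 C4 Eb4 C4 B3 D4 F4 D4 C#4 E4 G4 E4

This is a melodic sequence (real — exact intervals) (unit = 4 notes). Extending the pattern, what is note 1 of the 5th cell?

With 4-note cells, note 1 of each statement runs G3, A3, B3, C#4.
From C#4, up a 2nd gives D#4.

D#4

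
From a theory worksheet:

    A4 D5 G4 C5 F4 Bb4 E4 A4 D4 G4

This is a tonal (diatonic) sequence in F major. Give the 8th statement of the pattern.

With a 2-note motive the entries are A4, G4, F4, E4, D4, each down a 2nd from the previous.
Continuing the starts: C4 → Bb3 → A3.
Statement 8 starts on A3 and keeps the same diatonic contour: A3 D4.

A3 D4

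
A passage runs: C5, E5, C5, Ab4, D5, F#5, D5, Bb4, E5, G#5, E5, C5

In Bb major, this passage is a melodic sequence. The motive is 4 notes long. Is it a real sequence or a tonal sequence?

Each cell has the same semitone pattern (4, -4, -4) — intervals are preserved exactly.
And E5 lies outside Bb major, so the sequence is real rather than tonal.

real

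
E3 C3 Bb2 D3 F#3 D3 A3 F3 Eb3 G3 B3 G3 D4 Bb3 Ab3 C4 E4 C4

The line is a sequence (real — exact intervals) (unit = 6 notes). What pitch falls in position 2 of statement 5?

The unit is 6 notes. Position-2 pitches of the 3 shown cells: C3, F3, Bb3.
Carrying that up a 4th forward: Eb4 → Ab4.

Ab4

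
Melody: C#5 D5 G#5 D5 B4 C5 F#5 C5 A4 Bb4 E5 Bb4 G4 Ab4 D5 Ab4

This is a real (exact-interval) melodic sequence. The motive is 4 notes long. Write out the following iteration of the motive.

F4 Gb4 C5 Gb4

Unit = 4 notes; the statements start on C#5, B4, A4, G4, moving down a 2nd each time.
So cell 5 is F4 Gb4 C5 Gb4.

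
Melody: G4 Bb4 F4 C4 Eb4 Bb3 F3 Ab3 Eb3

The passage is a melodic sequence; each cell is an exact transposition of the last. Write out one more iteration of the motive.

With a 3-note motive the entries are G4, C4, F3, each down a 5th from the previous.
Statement 4 starts on Bb2 and keeps the same exact contour: Bb2 Db3 Ab2.

Bb2 Db3 Ab2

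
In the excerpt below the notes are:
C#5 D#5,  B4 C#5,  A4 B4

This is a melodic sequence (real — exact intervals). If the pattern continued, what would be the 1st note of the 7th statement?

The unit is 2 notes. Position-1 pitches of the 3 shown cells: C#5, B4, A4.
Carrying that down a 2nd forward: G4 → F4 → Eb4 → Db4.

Db4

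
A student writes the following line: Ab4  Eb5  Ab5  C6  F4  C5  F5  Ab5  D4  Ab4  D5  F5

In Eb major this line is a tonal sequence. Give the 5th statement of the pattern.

The 4-note cells begin on Ab4, F4, D4 — each down a 3rd from the last.
Carrying on: Bb3 → G3.
Statement 5 starts on G3 and keeps the same diatonic contour: G3 D4 G4 Bb4.

G3 D4 G4 Bb4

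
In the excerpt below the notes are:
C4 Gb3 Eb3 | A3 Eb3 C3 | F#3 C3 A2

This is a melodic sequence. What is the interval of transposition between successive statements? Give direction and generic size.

The 3-note cells begin on C4, A3, F#3 — each down a 3rd from the last.
C4 to A3 is down a 3rd.

down a 3rd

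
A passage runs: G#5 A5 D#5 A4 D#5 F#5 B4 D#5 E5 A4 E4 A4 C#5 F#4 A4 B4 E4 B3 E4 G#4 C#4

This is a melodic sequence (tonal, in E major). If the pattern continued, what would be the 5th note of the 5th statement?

The unit is 7 notes. Position-5 pitches of the 3 shown cells: D#5, A4, E4.
Extending down a 4th: B3 → F#3.

F#3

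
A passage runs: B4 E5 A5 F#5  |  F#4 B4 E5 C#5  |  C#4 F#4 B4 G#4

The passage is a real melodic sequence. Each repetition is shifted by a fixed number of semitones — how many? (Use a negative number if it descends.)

-5

Taking 4-note groups, the heads are B4, F#4, C#4: the pattern moves down a 4th.
Counting half-steps from B4 to F#4: -5.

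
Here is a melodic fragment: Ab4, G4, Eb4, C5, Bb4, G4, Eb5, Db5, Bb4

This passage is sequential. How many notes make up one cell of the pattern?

9 notes total. Splitting into 3 groups of 3:
Ab4 G4 Eb4 | C5 Bb4 G4 | Eb5 Db5 Bb4
Every group is a transposition up a 3rd of the one before; no shorter unit works.

3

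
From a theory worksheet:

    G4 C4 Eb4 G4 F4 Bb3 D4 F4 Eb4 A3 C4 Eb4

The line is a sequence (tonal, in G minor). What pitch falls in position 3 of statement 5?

Grouping in 4s, the 3rd note of each cell is Eb4, D4, C4.
Extending down a 2nd: Bb3 → A3.

A3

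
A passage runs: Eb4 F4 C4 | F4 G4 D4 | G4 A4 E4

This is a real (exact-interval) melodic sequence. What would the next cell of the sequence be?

A4 B4 F#4

With a 3-note motive the entries are Eb4, F4, G4, each up a 2nd from the previous.
Statement 4 starts on A4 and keeps the same exact contour: A4 B4 F#4.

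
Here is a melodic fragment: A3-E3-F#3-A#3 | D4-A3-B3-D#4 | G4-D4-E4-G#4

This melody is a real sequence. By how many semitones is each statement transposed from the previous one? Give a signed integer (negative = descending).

5

The 4-note cells begin on A3, D4, G4 — each up a 4th from the last.
A3→D4 is 62 − 57 = 5 semitones.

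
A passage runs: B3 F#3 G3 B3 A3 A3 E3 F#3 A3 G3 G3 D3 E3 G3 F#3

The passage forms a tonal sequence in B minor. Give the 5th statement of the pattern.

E3 B2 C#3 E3 D3

With a 5-note motive the entries are B3, A3, G3, each down a 2nd from the previous.
Extending down a 2nd: F#3 → E3.
Statement 5 starts on E3 and keeps the same diatonic contour: E3 B2 C#3 E3 D3.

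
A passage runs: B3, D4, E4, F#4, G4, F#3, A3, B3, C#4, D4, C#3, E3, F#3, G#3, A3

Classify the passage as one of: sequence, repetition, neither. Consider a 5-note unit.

Each 5-note cell is the previous one transposed down a 4th.

sequence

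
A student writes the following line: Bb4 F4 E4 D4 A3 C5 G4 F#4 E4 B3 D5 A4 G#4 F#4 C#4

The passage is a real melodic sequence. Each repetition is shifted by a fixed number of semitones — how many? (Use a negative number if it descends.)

The 5-note cells begin on Bb4, C5, D5 — each up a 2nd from the last.
Bb4 to C5 spans +2 semitones.

2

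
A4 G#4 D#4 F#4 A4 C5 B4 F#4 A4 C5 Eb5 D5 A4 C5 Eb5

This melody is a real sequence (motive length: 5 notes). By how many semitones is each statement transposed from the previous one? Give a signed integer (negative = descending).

Unit = 5 notes; the statements start on A4, C5, Eb5, moving up a 3rd each time.
A4→C5 is 72 − 69 = 3 semitones.

3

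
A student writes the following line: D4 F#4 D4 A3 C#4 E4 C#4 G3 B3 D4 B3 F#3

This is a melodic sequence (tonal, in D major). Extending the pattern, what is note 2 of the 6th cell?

A3

Grouping in 4s, the 2nd note of each cell is F#4, E4, D4.
Extending down a 2nd: C#4 → B3 → A3.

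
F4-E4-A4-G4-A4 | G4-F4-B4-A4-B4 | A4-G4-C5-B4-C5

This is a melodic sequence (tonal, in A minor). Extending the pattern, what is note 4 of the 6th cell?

The unit is 5 notes. Position-4 pitches of the 3 shown cells: G4, A4, B4.
Carrying that up a 2nd forward: C5 → D5 → E5.

E5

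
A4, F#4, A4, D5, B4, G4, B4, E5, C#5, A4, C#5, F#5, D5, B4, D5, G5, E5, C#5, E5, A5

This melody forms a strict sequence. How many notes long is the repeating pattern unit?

4

20 notes total. Splitting into 5 groups of 4:
A4 F#4 A4 D5 | B4 G4 B4 E5 | C#5 A4 C#5 F#5 | D5 B4 D5 G5 | E5 C#5 E5 A5
That's a consistent up a 2nd shift per cell, and no other grouping gives one.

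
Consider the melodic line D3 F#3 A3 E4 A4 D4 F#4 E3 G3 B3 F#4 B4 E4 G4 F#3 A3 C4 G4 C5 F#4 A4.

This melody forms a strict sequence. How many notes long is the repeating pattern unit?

Try groups of 7 (3 cells in 21 notes):
D3 F#3 A3 E4 A4 D4 F#4 | E3 G3 B3 F#4 B4 E4 G4 | F#3 A3 C4 G4 C5 F#4 A4
Every group is a transposition up a 2nd of the one before; no shorter unit works.

7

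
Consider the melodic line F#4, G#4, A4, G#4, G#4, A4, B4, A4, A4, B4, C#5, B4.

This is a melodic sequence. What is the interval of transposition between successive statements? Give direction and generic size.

up a 2nd

The 4-note cells begin on F#4, G#4, A4 — each up a 2nd from the last.
F#4 to G#4 is up a 2nd.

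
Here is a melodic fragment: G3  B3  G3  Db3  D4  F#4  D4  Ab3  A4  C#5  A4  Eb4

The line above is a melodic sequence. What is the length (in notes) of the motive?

12 notes total. Splitting into 3 groups of 4:
G3 B3 G3 Db3 | D4 F#4 D4 Ab3 | A4 C#5 A4 Eb4
That's a consistent up a 5th shift per cell, and no other grouping gives one.

4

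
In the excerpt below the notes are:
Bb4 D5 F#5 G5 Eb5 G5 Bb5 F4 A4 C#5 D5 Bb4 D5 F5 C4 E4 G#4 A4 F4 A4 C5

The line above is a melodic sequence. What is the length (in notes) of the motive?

7

There are 21 notes; a 7-note unit gives 3 cells:
Bb4 D5 F#5 G5 Eb5 G5 Bb5 | F4 A4 C#5 D5 Bb4 D5 F5 | C4 E4 G#4 A4 F4 A4 C5
Each cell is the previous one down a 4th — so the unit is 7 notes.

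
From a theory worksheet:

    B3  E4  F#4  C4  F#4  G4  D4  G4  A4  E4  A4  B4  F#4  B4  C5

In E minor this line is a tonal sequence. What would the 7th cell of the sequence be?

A4 D5 E5

With a 3-note motive the entries are B3, C4, D4, E4, F#4, each up a 2nd from the previous.
Extending up a 2nd: G4 → A4.
From A4 the diatonic shape gives A4 D5 E5.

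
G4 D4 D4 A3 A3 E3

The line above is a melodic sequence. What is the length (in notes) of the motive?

There are 6 notes; a 2-note unit gives 3 cells:
G4 D4 | D4 A3 | A3 E3
That's a consistent down a 4th shift per cell, and no other grouping gives one.

2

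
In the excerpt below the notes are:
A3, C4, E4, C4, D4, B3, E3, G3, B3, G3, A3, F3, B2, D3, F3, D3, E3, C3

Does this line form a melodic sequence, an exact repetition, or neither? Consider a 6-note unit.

sequence

Each 6-note cell is the previous one transposed down a 4th.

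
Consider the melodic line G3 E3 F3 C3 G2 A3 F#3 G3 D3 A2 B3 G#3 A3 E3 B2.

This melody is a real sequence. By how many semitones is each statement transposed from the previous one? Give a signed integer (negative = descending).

2

Unit = 5 notes; the statements start on G3, A3, B3, moving up a 2nd each time.
G3 to A3 spans +2 semitones.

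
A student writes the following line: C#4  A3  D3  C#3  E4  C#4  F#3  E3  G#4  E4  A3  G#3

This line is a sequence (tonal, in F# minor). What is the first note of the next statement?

With a 4-note motive the entries are C#4, E4, G#4, each up a 3rd from the previous.
One more step up a 3rd gives B4.

B4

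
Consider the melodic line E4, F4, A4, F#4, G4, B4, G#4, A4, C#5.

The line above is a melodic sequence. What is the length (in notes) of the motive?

3

There are 9 notes; a 3-note unit gives 3 cells:
E4 F4 A4 | F#4 G4 B4 | G#4 A4 C#5
Each cell is the previous one up a 2nd — so the unit is 3 notes.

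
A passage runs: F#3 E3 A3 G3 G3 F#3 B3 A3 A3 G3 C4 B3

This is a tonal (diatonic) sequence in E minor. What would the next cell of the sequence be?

B3 A3 D4 C4

With a 4-note motive the entries are F#3, G3, A3, each up a 2nd from the previous.
Statement 4 starts on B3 and keeps the same diatonic contour: B3 A3 D4 C4.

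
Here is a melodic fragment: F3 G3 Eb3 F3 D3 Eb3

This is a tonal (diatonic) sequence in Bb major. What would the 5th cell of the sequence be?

With a 2-note motive the entries are F3, Eb3, D3, each down a 2nd from the previous.
Extending down a 2nd: C3 → Bb2.
From Bb2 the diatonic shape gives Bb2 C3.

Bb2 C3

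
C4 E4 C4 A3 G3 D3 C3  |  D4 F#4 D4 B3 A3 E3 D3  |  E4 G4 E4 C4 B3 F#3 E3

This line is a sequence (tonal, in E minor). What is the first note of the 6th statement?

A4

With a 7-note motive the entries are C4, D4, E4, each up a 2nd from the previous.
Extending the heads up a 2nd: F#4 → G4 → A4.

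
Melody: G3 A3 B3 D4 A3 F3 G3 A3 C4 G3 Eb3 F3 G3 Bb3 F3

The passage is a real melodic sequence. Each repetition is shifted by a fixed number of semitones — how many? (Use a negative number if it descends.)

-2

Unit = 5 notes; the statements start on G3, F3, Eb3, moving down a 2nd each time.
Counting half-steps from G3 to F3: -2.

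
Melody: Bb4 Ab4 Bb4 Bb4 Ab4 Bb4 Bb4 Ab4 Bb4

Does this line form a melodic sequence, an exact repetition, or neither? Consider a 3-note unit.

repetition

Each 3-note cell is identical (Bb4 Ab4 Bb4), restated at the same pitch.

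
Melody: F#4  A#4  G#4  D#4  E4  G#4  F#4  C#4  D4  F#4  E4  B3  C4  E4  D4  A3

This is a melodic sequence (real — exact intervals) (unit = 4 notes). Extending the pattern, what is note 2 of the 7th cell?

Grouping in 4s, the 2nd note of each cell is A#4, G#4, F#4, E4.
Each moves down a 2nd. Continuing: D4 → C4 → Bb3.

Bb3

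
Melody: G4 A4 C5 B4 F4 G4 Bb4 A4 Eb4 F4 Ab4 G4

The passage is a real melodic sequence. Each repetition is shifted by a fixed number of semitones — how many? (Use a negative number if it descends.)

The 4-note cells begin on G4, F4, Eb4 — each down a 2nd from the last.
G4→F4 is 65 − 67 = -2 semitones.

-2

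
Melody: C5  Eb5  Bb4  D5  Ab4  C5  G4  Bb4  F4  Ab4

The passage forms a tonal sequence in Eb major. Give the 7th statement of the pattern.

Taking 2-note groups, the heads are C5, Bb4, Ab4, G4, F4: the pattern moves down a 2nd.
Carrying on: Eb4 → D4.
From D4 the diatonic shape gives D4 F4.

D4 F4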